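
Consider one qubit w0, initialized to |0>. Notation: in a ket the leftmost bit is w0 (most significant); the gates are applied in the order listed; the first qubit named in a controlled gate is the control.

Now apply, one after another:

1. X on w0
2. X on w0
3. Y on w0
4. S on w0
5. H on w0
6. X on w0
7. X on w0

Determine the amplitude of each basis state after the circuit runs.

The final amplitudes are -sqrt(2)/2 on |0>, sqrt(2)/2 on |1>.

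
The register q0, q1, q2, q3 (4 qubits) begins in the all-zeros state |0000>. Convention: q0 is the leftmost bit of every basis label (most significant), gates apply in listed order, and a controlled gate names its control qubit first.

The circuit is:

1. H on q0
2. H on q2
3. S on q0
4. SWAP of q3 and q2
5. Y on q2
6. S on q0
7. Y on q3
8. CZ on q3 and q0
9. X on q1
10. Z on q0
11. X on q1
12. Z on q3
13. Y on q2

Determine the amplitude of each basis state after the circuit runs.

The final amplitudes are -I/2 on |0000>, -I/2 on |0001>, -I/2 on |1000>, I/2 on |1001>, and 0 on every other basis state.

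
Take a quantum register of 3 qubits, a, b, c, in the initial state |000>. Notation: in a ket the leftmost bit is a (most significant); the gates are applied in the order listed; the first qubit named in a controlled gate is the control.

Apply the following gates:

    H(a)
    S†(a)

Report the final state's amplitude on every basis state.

The resulting statevector has amplitude sqrt(2)/2 on |000>, -sqrt(2)*I/2 on |100>, and 0 on every other basis state.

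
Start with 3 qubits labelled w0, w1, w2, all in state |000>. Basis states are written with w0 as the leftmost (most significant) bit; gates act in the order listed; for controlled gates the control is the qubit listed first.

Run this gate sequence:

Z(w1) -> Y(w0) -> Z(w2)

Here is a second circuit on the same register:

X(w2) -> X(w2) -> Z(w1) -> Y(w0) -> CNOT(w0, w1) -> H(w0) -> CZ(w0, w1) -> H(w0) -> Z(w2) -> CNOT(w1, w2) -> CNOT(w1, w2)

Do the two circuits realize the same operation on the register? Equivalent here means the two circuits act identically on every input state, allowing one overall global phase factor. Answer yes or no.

No: there is an input state on which the two circuits produce genuinely different outputs (not merely differing by a phase).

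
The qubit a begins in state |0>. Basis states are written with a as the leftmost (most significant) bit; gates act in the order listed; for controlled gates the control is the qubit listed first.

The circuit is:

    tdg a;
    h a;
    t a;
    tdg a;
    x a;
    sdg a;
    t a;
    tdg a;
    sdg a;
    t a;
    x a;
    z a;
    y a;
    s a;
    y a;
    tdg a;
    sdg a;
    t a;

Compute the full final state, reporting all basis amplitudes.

The final amplitudes are -sqrt(2)*exp(3*I*pi/4)/2 on |0>, sqrt(2)*I/2 on |1>.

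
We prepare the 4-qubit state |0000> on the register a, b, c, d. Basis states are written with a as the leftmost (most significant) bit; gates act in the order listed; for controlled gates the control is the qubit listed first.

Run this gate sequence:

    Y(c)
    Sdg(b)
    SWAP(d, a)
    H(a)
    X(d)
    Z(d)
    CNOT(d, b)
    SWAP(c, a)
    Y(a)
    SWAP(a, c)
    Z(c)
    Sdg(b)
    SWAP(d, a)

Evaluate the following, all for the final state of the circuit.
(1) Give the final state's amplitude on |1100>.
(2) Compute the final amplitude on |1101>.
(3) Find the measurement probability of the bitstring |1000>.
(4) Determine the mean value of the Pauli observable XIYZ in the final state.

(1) |1100> carries amplitude sqrt(2)*I/2 in the final state.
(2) The amplitude on |1101> is sqrt(2)*I/2.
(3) Outcome |1000> occurs with probability 0.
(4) In the final state, XIYZ has expectation 0.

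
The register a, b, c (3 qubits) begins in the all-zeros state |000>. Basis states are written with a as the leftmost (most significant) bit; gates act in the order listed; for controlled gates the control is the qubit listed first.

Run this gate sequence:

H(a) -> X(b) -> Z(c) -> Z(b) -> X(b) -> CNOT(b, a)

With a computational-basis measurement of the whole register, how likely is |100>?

The probability of measuring |100> is 1/2.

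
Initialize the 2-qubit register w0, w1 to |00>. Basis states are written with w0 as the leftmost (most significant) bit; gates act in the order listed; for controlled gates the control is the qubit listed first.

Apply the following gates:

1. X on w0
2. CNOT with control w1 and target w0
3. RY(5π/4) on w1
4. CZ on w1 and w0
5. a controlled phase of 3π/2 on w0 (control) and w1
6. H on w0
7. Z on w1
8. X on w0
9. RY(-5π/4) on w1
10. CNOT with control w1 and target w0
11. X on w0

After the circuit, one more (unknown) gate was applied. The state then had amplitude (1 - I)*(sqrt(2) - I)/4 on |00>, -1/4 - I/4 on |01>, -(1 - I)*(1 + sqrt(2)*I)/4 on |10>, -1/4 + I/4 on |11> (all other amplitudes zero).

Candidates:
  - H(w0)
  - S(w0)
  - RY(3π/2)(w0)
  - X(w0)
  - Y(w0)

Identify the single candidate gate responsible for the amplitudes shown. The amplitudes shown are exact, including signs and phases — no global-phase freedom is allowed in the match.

The applied gate was S(w0).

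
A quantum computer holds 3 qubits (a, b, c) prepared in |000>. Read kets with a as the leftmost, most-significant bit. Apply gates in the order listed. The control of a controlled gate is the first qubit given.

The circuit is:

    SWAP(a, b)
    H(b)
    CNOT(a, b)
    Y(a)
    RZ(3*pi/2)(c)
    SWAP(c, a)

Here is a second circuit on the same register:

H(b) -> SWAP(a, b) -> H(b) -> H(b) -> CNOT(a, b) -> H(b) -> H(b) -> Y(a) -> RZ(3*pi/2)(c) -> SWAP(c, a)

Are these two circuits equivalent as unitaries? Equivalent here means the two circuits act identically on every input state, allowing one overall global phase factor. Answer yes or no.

No, they are not equivalent — no single phase factor reconciles the two unitaries.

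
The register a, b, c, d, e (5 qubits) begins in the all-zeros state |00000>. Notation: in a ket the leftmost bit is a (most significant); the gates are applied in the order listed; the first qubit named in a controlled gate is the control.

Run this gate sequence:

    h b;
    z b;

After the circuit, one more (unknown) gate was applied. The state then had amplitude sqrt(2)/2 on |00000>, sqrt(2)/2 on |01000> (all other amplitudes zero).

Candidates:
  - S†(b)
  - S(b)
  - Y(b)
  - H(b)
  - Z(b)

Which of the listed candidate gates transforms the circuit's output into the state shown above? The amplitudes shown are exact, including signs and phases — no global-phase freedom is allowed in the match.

It was Z(b) that produced the state shown.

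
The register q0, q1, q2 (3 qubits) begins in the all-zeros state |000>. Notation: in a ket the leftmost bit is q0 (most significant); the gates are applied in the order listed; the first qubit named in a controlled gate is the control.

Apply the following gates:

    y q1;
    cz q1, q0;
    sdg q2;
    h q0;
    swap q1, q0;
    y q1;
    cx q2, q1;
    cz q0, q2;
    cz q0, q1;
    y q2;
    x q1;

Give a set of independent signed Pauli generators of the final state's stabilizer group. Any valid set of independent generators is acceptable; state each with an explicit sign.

The stabilizer group can be generated by +IXI, -ZII, -IIZ, among other valid generating sets.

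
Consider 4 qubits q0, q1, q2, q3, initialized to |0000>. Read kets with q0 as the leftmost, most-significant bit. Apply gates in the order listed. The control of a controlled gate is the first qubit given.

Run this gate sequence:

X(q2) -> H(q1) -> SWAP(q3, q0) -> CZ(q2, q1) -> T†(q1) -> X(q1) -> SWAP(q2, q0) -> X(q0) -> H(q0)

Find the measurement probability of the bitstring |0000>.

A full measurement returns |0000> with probability 1/4.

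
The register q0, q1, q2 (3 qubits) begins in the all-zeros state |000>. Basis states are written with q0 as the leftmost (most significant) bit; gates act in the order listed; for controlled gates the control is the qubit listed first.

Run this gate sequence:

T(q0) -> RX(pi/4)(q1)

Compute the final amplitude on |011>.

The amplitude on |011> is 0.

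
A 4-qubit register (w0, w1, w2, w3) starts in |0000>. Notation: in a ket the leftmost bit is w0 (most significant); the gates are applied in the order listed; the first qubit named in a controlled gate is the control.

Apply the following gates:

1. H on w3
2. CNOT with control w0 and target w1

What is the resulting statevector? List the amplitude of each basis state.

The final amplitudes are sqrt(2)/2 on |0000>, sqrt(2)/2 on |0001>, and 0 on every other basis state.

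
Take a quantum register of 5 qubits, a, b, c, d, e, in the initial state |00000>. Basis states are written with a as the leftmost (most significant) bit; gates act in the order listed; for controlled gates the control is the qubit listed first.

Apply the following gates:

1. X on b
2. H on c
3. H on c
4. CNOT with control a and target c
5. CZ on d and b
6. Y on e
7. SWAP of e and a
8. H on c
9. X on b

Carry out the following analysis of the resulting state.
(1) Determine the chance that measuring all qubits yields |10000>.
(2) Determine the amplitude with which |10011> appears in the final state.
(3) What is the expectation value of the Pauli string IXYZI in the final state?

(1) A full measurement returns |10000> with probability 1/2.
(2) The amplitude on |10011> is 0.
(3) The observable IXYZI averages to 0.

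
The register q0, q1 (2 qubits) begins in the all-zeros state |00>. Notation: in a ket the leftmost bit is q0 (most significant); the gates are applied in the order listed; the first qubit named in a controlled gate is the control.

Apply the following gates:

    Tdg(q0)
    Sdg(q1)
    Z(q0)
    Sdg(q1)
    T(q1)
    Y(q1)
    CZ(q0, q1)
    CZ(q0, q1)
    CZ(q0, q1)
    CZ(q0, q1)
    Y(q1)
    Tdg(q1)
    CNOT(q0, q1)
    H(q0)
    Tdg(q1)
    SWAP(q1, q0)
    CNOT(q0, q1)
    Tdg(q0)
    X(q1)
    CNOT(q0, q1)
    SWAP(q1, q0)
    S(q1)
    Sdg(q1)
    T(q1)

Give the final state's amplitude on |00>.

|00> carries amplitude sqrt(2)/2 in the final state. Key observation: steps 5-12 multiply out to the identity, so the circuit reduces to the remaining gates.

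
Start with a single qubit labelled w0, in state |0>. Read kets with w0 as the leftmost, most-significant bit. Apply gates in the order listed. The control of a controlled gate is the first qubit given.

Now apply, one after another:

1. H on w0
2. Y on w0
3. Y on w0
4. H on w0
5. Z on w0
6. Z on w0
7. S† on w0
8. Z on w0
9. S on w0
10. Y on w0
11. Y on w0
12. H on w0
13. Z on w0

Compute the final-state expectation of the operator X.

In the final state, X has expectation -1. Key observation: the block from step 1 through step 4 cancels to the identity and can be dropped.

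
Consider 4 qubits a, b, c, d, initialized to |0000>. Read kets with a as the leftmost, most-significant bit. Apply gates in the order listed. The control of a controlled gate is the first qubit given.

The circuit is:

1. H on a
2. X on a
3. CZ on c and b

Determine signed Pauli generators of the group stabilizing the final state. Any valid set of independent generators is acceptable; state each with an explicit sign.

One valid set of independent stabilizer generators is +XIII, +IZII, +IIZI, +IIIZ (any independent generating set of the same group is equally correct).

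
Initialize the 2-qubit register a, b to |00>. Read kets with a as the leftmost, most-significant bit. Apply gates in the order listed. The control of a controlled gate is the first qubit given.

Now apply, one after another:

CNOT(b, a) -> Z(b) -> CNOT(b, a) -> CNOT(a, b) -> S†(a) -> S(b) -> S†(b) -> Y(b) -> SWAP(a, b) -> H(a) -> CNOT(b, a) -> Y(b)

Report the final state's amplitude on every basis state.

After the circuit, the state carries amplitude 0 on |00>, -sqrt(2)/2 on |01>, 0 on |10>, sqrt(2)/2 on |11>.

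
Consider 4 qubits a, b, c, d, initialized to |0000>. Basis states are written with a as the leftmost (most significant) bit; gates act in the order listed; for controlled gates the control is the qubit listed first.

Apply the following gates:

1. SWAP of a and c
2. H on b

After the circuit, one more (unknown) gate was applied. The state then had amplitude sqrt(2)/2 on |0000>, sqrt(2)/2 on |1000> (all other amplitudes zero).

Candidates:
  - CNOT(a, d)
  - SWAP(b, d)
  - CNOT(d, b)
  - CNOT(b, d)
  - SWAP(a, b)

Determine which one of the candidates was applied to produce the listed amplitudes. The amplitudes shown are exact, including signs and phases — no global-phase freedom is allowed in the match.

It was SWAP(a, b) that produced the state shown.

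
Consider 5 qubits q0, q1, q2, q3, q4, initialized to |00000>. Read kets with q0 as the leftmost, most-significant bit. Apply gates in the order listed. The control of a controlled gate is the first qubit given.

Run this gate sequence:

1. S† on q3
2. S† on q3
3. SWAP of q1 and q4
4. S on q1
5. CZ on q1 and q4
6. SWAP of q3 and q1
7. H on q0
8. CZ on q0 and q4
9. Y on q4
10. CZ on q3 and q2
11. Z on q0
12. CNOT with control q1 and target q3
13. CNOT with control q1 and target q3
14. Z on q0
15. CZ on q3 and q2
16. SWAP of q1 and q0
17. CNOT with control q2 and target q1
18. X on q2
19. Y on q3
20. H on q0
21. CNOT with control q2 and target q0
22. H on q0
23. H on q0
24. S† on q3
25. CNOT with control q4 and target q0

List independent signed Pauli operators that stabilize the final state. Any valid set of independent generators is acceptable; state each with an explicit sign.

The final state is stabilized by the group generated by +XIIII, +IXIII, -IIZII, -IIIZI, -IIIIZ; other independent generating sets are equally valid. Key observation: the block from step 10 through step 15 cancels to the identity and can be dropped.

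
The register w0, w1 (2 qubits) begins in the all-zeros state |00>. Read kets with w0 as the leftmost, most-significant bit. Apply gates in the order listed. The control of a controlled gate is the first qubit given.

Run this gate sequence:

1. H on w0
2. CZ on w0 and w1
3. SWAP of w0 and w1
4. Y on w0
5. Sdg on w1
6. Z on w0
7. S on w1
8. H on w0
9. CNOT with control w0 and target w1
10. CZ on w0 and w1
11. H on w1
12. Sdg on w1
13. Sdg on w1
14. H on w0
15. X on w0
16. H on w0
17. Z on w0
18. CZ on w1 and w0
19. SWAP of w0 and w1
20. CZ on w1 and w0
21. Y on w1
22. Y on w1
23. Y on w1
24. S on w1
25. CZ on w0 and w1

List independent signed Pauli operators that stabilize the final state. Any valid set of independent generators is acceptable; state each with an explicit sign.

The stabilizer group can be generated by -XY, -ZZ, among other valid generating sets. Key observation: steps 14-17 multiply out to the identity, so the circuit reduces to the remaining gates.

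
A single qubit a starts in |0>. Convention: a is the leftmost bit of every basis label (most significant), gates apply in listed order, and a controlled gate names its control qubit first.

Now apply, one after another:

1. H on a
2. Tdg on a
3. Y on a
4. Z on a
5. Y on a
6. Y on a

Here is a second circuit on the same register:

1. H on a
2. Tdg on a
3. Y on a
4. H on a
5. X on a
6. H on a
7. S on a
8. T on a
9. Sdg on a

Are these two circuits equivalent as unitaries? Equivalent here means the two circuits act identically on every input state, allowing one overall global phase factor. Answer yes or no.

No: there is an input state on which the two circuits produce genuinely different outputs (not merely differing by a phase).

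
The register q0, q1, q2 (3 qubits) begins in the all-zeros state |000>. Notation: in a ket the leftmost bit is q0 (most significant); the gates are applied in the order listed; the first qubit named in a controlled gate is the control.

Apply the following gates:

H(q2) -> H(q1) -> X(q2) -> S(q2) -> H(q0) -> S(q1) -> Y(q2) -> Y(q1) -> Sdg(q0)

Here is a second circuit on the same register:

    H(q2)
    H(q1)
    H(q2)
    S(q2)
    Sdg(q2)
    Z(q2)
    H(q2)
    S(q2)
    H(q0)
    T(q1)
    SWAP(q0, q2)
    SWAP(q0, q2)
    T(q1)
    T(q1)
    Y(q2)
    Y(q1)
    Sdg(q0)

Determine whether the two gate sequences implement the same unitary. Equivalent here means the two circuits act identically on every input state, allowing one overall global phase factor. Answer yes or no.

No: there is an input state on which the two circuits produce genuinely different outputs (not merely differing by a phase).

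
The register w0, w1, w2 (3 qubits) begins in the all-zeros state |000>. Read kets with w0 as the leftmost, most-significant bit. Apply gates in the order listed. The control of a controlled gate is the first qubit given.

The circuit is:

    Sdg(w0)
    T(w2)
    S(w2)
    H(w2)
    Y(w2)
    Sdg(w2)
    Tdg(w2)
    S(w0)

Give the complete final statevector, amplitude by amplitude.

The final amplitudes are -sqrt(2)*I/2 on |000>, -sqrt(2)*exp(3*I*pi/4)/2 on |001>, and 0 on every other basis state.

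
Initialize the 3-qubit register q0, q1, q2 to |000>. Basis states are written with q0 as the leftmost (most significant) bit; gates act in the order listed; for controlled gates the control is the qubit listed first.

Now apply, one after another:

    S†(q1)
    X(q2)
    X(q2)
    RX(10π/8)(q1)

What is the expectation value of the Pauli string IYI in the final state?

In the final state, IYI has expectation sqrt(2)/2. Key observation: the block from step 2 through step 3 cancels to the identity and can be dropped.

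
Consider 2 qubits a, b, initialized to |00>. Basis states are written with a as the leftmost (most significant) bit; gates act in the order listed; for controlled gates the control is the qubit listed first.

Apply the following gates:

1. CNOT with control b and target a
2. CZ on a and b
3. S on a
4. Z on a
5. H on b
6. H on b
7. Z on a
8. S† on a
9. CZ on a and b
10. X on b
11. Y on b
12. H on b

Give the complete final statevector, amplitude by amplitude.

The final amplitudes are -sqrt(2)*I/2 on |00>, -sqrt(2)*I/2 on |01>, 0 on |10>, 0 on |11>. Key observation: the block from step 2 through step 9 cancels to the identity and can be dropped.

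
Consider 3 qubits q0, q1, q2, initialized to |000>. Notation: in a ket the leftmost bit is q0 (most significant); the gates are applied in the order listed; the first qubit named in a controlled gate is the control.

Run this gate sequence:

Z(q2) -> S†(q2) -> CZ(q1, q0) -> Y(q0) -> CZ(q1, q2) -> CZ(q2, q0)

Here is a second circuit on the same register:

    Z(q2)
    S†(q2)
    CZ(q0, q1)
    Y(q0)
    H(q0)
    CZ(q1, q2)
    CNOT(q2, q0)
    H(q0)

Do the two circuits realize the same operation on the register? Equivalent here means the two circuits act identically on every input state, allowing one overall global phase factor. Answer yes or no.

Yes — the two circuits implement the same unitary up to a global phase.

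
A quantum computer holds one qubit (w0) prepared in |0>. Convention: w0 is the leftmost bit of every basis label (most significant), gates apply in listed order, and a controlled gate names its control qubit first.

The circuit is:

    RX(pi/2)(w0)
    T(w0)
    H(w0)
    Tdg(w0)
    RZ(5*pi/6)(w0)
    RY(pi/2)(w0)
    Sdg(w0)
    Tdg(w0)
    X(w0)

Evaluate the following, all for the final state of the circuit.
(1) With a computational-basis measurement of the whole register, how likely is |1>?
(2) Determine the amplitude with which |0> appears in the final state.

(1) A full measurement returns |1> with probability sqrt(3)/8 + 5/8.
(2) |0> carries amplitude sqrt(2)*(-exp(5*I*pi/12) + exp(5*I*pi/6) + exp(I*pi/6) + exp(7*I*pi/12))/4 in the final state.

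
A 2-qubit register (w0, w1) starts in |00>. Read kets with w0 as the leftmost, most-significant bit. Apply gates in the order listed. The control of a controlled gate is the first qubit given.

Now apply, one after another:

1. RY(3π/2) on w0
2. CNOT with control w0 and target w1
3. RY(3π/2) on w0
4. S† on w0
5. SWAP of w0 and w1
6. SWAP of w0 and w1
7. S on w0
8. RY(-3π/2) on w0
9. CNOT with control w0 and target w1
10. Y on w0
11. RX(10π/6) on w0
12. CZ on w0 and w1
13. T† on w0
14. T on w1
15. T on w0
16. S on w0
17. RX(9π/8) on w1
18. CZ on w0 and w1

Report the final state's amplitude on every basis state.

The final amplitudes are (sqrt(2) - sqrt(6)*I)*sin(pi/16)/4 on |00>, (sqrt(6) + sqrt(2)*I)*cos(pi/16)/4 on |01>, (sqrt(6) + sqrt(2)*I)*sin(pi/16)/4 on |10>, (sqrt(2) - sqrt(6)*I)*cos(pi/16)/4 on |11>.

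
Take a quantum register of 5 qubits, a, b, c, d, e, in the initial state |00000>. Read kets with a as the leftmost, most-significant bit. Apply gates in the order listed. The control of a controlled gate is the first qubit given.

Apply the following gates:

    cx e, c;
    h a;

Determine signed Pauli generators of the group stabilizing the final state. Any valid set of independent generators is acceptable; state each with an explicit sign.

The stabilizer group can be generated by +XIIII, +IZIII, +IIZII, +IIIZI, +IIIIZ, among other valid generating sets.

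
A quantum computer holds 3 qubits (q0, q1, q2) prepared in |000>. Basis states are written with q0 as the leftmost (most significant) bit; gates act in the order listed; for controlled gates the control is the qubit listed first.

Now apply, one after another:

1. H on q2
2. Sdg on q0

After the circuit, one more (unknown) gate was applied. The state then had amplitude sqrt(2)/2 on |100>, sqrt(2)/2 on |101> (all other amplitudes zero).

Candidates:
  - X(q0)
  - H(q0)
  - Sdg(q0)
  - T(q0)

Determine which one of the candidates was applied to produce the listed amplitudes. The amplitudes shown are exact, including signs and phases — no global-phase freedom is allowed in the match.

The unique candidate consistent with the amplitudes is X(q0).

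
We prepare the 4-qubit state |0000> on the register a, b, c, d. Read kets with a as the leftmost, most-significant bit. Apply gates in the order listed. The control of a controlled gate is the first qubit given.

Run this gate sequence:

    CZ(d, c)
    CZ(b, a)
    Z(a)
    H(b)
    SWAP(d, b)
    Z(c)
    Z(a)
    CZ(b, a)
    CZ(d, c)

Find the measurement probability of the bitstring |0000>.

A full measurement returns |0000> with probability 1/2.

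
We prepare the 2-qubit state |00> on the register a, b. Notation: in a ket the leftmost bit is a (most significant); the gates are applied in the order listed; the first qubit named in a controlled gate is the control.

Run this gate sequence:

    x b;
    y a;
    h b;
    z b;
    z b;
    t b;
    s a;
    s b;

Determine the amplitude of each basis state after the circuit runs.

The resulting statevector has amplitude 0 on |00>, 0 on |01>, -sqrt(2)/2 on |10>, sqrt(2)*exp(3*I*pi/4)/2 on |11>.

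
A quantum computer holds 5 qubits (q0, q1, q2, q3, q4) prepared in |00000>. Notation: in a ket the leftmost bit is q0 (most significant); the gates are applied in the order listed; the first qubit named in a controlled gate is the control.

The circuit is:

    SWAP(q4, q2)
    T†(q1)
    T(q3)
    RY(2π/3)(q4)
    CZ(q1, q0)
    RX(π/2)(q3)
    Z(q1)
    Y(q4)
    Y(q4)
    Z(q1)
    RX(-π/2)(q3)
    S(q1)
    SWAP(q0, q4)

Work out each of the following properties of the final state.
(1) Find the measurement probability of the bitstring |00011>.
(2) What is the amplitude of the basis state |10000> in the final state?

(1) Outcome |00011> occurs with probability 0. Key observation: steps 6-11 multiply out to the identity, so the circuit reduces to the remaining gates.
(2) The final state's coefficient on |10000> equals sqrt(3)/2.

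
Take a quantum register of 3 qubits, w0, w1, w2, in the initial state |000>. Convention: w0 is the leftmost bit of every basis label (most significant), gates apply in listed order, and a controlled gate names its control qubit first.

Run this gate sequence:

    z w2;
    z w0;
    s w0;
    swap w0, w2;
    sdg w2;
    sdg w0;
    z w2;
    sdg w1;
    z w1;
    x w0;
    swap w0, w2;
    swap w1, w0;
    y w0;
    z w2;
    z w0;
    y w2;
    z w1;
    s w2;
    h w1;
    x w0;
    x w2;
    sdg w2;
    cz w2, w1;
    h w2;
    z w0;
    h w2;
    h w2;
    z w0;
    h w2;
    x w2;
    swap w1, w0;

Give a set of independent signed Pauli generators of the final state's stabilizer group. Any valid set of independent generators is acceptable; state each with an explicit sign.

One valid set of independent stabilizer generators is -XII, +IZI, +IIZ (any independent generating set of the same group is equally correct). Key observation: steps 24-29 multiply out to the identity, so the circuit reduces to the remaining gates.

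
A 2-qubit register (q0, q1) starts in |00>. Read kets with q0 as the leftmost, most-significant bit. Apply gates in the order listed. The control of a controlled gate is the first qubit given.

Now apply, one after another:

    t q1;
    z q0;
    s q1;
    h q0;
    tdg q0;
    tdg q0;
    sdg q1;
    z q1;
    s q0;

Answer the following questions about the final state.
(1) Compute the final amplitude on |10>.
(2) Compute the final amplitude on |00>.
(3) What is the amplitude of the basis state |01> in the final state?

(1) |10> carries amplitude sqrt(2)/2 in the final state.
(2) The final state's coefficient on |00> equals sqrt(2)/2.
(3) The final state's coefficient on |01> equals 0.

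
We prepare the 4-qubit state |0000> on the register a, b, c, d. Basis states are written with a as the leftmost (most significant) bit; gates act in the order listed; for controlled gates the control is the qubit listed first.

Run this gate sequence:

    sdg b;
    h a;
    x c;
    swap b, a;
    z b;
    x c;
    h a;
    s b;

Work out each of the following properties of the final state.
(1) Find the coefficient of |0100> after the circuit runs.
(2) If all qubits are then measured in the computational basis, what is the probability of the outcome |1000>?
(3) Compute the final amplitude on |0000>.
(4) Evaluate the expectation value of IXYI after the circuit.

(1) The amplitude on |0100> is -I/2.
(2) Outcome |1000> occurs with probability 1/4.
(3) The final state's coefficient on |0000> equals 1/2.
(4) The observable IXYI averages to 0.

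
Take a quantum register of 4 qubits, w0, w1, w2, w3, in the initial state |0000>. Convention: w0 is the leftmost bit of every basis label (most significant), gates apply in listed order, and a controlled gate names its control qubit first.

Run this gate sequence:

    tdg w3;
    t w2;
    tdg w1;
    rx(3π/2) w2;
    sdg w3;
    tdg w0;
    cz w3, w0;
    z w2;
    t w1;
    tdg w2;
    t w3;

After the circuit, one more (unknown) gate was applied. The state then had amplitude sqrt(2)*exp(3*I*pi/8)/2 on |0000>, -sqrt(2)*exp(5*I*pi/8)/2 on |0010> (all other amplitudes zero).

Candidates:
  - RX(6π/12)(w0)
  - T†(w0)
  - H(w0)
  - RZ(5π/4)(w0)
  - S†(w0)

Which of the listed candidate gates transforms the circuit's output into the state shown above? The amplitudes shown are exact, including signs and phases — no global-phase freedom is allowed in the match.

It was RZ(5π/4)(w0) that produced the state shown.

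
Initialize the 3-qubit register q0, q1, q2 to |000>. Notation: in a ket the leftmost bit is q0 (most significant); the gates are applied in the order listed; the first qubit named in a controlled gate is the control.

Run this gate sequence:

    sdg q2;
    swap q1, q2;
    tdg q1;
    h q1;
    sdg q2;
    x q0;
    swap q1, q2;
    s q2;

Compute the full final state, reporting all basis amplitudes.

The final amplitudes are sqrt(2)/2 on |100>, sqrt(2)*I/2 on |101>, and 0 on every other basis state.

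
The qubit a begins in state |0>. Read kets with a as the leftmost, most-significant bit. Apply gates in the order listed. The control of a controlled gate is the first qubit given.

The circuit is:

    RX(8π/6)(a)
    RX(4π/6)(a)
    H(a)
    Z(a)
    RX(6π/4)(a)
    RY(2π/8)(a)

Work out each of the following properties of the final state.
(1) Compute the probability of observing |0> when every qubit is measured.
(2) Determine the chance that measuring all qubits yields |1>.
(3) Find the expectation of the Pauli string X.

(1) A full measurement returns |0> with probability sqrt(2)/4 + 1/2.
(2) A full measurement returns |1> with probability 1/2 - sqrt(2)/4.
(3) In the final state, X has expectation -sqrt(2)/2.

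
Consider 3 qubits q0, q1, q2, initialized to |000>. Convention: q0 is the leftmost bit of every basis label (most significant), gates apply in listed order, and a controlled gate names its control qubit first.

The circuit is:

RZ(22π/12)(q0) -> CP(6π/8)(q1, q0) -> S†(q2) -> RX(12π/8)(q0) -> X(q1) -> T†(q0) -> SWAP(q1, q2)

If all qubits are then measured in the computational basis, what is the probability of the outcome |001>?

A full measurement returns |001> with probability 1/2.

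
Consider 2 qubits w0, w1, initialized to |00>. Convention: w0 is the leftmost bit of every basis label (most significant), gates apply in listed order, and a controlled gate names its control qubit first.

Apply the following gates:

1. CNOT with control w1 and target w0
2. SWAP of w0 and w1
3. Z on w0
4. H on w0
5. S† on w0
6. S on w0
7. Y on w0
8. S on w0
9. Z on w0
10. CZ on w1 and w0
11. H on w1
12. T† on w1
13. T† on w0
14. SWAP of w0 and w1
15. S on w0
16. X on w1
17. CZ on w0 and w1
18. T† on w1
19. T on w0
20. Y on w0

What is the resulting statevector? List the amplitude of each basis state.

After the circuit, the state carries amplitude -exp(3*I*pi/4)/2 on |00>, exp(I*pi/4)/2 on |01>, exp(I*pi/4)/2 on |10>, -exp(3*I*pi/4)/2 on |11>.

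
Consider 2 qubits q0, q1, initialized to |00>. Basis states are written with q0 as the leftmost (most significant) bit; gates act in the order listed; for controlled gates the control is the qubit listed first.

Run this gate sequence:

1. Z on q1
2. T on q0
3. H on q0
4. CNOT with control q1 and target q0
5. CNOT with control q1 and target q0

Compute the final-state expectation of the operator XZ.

The expectation value of XZ is 1. Key observation: the block from step 4 through step 5 cancels to the identity and can be dropped.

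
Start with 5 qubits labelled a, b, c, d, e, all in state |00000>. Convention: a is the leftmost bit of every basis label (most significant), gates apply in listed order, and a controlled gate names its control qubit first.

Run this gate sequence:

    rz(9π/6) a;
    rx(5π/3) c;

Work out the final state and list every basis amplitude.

The resulting statevector has amplitude sqrt(3)*exp(I*pi/4)/2 on |00000>, exp(3*I*pi/4)/2 on |00100>, and 0 on every other basis state.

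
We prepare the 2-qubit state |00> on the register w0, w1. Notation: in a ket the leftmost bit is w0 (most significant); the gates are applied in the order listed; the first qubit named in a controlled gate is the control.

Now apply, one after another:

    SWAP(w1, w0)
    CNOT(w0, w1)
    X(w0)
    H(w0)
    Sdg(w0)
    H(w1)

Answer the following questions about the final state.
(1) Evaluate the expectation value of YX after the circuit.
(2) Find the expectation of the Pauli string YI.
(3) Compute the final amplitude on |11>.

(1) The expectation value of YX is 1.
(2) The observable YI averages to 1.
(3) The amplitude on |11> is I/2.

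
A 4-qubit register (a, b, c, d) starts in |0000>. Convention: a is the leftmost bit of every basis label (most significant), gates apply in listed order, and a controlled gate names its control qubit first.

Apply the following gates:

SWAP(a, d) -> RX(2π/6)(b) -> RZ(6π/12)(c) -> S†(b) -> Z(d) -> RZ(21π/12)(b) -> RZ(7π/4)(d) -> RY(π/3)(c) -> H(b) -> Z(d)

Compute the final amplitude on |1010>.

The amplitude on |1010> is 0.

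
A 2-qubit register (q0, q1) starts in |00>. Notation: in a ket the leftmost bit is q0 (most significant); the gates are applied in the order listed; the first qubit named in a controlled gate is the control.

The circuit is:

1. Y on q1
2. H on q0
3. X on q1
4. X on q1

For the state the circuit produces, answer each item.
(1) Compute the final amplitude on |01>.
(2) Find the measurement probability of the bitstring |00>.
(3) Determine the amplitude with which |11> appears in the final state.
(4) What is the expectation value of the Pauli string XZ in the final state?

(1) The amplitude on |01> is sqrt(2)*I/2. Key observation: the block from step 3 through step 4 cancels to the identity and can be dropped.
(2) The probability of measuring |00> is 0.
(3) |11> carries amplitude sqrt(2)*I/2 in the final state.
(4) The expectation value of XZ is -1.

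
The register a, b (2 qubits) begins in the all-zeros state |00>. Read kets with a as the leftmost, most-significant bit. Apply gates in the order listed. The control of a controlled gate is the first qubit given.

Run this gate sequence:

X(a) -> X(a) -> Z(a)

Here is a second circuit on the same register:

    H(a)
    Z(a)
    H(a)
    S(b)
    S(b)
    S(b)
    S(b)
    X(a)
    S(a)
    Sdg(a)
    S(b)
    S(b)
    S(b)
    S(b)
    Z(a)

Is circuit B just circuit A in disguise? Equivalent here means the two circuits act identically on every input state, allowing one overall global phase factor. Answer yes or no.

Yes, they are equivalent — the unitaries differ by at most a global phase.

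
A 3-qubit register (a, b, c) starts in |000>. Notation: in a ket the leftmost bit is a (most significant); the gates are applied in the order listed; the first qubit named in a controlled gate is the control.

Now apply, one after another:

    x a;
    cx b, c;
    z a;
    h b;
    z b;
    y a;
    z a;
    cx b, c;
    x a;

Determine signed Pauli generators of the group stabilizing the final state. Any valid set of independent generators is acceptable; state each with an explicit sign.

One valid set of independent stabilizer generators is -IXX, -ZII, +IZZ (any independent generating set of the same group is equally correct).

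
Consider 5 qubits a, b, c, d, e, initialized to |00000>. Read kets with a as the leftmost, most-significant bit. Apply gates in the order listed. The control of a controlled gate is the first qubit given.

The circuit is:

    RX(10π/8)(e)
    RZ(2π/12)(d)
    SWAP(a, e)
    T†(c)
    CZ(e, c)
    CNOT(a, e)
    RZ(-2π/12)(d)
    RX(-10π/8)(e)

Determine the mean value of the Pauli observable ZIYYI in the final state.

The expectation value of ZIYYI is 0.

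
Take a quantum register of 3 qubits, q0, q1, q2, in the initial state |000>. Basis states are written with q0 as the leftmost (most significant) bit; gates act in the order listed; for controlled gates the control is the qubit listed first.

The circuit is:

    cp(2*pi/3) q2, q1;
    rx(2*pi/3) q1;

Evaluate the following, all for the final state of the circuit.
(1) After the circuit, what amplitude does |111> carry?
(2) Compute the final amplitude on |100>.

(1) |111> carries amplitude 0 in the final state.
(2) The amplitude on |100> is 0.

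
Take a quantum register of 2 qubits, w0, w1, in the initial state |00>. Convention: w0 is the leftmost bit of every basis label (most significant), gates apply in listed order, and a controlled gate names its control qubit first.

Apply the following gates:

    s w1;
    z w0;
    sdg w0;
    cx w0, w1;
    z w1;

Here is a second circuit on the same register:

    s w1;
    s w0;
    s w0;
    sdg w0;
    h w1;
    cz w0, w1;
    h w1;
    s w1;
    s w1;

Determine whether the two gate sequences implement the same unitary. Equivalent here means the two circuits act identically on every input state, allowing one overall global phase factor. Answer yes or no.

Yes: on every input state the two circuits agree up to one overall phase factor.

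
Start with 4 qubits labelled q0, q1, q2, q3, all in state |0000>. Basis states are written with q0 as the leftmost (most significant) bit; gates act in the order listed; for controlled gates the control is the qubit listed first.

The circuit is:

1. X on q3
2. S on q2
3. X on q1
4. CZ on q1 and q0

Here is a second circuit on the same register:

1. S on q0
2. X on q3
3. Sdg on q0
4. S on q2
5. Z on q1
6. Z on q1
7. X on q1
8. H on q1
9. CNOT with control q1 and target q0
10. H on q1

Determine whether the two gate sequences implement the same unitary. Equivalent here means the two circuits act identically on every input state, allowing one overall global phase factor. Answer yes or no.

No: there is an input state on which the two circuits produce genuinely different outputs (not merely differing by a phase).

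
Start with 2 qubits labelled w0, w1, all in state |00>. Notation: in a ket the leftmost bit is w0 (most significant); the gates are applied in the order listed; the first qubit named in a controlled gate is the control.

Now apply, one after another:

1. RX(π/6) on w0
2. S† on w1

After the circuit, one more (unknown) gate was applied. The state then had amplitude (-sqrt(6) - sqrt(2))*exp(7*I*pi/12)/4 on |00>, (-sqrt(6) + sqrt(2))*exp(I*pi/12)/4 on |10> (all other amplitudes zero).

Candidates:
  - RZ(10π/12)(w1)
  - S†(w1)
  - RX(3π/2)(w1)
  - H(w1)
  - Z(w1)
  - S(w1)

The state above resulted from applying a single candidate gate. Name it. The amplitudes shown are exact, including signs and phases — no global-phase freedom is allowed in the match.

The applied gate was RZ(10π/12)(w1).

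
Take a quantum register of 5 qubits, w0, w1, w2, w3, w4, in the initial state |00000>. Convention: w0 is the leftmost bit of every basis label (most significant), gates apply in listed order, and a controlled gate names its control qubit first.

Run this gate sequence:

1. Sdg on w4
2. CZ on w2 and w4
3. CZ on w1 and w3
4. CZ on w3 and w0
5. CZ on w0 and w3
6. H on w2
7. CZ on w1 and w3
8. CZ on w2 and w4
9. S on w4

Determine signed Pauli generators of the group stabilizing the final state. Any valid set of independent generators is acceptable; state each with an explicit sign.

The final state is stabilized by the group generated by +IIXII, +ZIIII, +IZIII, +IIIZI, +IIIIZ; other independent generating sets are equally valid.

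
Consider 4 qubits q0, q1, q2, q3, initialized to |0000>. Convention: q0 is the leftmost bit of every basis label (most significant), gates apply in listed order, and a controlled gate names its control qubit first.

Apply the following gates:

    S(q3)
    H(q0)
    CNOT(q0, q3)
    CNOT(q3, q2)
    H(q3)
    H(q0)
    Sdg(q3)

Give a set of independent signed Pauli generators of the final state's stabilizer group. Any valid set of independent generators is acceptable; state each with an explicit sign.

The final state is stabilized by the group generated by +XIZI, +ZIXZ, -IIZY, +IZII; other independent generating sets are equally valid.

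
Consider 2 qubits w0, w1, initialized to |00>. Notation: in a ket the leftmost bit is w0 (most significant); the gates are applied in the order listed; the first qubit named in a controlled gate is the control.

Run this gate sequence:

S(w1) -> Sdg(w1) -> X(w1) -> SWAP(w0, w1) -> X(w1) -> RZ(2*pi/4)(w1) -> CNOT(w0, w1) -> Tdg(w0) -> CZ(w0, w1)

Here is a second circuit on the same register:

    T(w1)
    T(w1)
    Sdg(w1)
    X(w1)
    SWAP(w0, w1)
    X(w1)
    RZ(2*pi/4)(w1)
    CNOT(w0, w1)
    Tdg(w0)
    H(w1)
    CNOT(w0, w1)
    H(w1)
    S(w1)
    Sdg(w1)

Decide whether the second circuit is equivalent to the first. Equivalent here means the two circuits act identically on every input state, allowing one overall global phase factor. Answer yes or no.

Yes: on every input state the two circuits agree up to one overall phase factor.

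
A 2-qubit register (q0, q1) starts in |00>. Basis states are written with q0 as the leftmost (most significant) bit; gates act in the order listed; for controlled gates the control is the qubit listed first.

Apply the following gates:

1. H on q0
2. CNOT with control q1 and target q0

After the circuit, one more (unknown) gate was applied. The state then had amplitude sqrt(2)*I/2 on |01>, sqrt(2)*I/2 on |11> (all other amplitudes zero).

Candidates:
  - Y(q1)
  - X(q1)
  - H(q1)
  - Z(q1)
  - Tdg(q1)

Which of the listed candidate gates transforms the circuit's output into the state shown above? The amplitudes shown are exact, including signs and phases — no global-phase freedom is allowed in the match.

The unique candidate consistent with the amplitudes is Y(q1).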